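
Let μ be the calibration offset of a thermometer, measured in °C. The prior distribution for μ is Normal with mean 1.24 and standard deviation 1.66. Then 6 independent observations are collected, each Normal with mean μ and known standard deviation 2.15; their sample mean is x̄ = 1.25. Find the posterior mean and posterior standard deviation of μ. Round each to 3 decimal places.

Prior precision 1/τ₀² = 1/1.66² = 0.362897; data precision n/σ² = 6/2.15² = 1.29800.
Posterior precision = 0.362897 + 1.29800 = 1.66090, giving posterior SD = 1/√1.66090 = 0.776.
Posterior mean = (0.362897·1.24 + 1.29800·1.25) / 1.66090 = 1.248.

Posterior mean ≈ 1.248; posterior SD ≈ 0.776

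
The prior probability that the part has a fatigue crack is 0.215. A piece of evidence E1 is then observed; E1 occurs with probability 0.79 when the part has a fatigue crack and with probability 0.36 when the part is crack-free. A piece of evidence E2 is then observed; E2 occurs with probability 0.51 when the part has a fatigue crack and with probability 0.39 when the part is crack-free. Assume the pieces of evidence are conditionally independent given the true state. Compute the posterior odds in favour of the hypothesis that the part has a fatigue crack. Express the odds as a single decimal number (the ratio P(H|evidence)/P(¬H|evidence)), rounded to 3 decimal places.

Posterior odds ≈ 0.786

Prior odds = 0.215/(1−0.215) = 0.27389. In log-odds, ln(0.27389) = -1.2950.
Add log likelihood ratios: ln(2.1944) + ln(1.3077) = 1.0542.
Posterior log-odds = -0.24085, so posterior odds = exp(-0.24085) = 0.78596.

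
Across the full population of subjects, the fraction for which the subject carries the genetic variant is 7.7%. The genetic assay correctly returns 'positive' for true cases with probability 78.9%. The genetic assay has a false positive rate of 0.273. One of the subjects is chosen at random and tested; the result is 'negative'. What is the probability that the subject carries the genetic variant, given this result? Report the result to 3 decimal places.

P(H | E) ≈ 0.024

Write H for 'the subject carries the genetic variant'. Prior odds H:¬H = 0.077/0.923 = 0.083424. For the 'negative' outcome, the likelihood ratio is 0.211/0.727 = 0.29023.
Posterior odds = 0.083424 × 0.29023 = 0.024212, so P(H|E) = 0.024212/(1+0.024212) = 0.024.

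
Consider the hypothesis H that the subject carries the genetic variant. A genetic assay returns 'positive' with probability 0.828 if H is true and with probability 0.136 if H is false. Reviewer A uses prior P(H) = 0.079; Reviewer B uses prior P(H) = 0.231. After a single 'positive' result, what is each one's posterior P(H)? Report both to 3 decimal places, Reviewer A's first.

P('+'|H) = 0.828, P('+'|¬H) = 0.136.
Reviewer A: numerator 0.828·0.079 = 0.065412; evidence = 0.065412+0.136·0.921 = 0.19067; posterior = 0.343.
Reviewer B: numerator 0.828·0.231 = 0.19127; evidence = 0.19127+0.136·0.769 = 0.29585; posterior = 0.646.

Reviewer A: 0.343; Reviewer B: 0.646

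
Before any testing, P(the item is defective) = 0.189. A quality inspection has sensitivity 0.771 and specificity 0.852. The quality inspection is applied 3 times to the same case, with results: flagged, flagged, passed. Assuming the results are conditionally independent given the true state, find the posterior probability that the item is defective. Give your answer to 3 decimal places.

With H the event that the item is defective, the joint likelihood of the observed sequence is P(data|H) = 0.771·0.771·0.229 = 0.13613 and P(data|¬H) = 0.148·0.148·0.852 = 0.018662.
Bayes: P(H|data) = 0.189·0.13613 / (0.189·0.13613 + 0.811·0.018662) = 0.025728/0.040863 = 0.6296.

Posterior P(H) ≈ 0.630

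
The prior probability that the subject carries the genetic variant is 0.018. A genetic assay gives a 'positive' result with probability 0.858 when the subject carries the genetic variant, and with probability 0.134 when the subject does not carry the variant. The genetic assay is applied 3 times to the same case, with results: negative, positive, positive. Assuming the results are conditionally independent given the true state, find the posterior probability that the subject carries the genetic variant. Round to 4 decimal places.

Posterior P(H) ≈ 0.1097

With H the event that the subject carries the genetic variant, the joint likelihood of the observed sequence is P(data|H) = 0.142·0.858·0.858 = 0.10454 and P(data|¬H) = 0.866·0.134·0.134 = 0.015550.
Bayes: P(H|data) = 0.018·0.10454 / (0.018·0.10454 + 0.982·0.015550) = 0.0018816/0.017152 = 0.1097.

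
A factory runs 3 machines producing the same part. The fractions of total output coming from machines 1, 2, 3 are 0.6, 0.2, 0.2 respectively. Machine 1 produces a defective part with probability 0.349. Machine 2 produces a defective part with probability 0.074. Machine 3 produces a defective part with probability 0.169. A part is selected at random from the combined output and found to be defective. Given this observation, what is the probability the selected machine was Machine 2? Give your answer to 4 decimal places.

P(defective|M1) = 0.349; P(defective|M2) = 0.074; P(defective|M3) = 0.169.
Prior × likelihood for each source: 0.6·0.349=0.2094, 0.2·0.074=0.01480, 0.2·0.169=0.03380. Summing gives P(defective) = 0.25800.
P(Machine 2 | defective) = 0.01480 / 0.25800 = 0.0574.

Posterior probability ≈ 0.0574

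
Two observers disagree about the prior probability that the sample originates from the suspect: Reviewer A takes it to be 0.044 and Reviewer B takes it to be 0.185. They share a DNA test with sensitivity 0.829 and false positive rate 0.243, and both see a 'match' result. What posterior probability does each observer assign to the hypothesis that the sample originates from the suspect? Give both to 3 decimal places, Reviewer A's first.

Reviewer A: 0.136; Reviewer B: 0.436

P('+'|H) = 0.829, P('+'|¬H) = 0.243.
Reviewer A: numerator 0.829·0.044 = 0.036476; evidence = 0.036476+0.243·0.956 = 0.26878; posterior = 0.136.
Reviewer B: numerator 0.829·0.185 = 0.15337; evidence = 0.15337+0.243·0.815 = 0.35141; posterior = 0.436.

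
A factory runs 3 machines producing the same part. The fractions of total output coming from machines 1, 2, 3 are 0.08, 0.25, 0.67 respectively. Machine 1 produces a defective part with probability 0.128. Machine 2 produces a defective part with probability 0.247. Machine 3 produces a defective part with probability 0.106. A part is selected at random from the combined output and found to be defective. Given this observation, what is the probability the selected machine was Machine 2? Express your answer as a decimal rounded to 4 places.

P(defective|M1) = 0.128; P(defective|M2) = 0.247; P(defective|M3) = 0.106.
Prior × likelihood for each source: 0.08·0.128=0.01024, 0.25·0.247=0.06175, 0.67·0.106=0.07102. Summing gives P(defective) = 0.14301.
P(Machine 2 | defective) = 0.06175 / 0.14301 = 0.4318.

Posterior probability ≈ 0.4318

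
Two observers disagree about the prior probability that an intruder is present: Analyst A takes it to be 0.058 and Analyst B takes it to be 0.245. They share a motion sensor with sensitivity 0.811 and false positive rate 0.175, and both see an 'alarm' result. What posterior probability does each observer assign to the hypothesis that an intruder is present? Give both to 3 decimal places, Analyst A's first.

The likelihood ratio for an 'alarm' result is 0.811/0.175 = 4.6343.
Analyst A: prior odds 0.058/0.942 = 0.061571; posterior odds 0.28534; posterior probability 0.222.
Analyst B: prior odds 0.245/0.755 = 0.32450; posterior odds 1.5038; posterior probability 0.601.

Analyst A: 0.222; Analyst B: 0.601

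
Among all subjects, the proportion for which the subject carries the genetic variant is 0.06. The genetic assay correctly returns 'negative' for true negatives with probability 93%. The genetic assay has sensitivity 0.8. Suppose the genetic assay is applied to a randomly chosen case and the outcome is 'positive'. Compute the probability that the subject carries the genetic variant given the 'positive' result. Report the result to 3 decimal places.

Write H for 'the subject carries the genetic variant'. Prior odds H:¬H = 0.06/0.94 = 0.063830. For the 'positive' outcome, the likelihood ratio is 0.8/0.07 = 11.429.
Posterior odds = 0.063830 × 11.429 = 0.72948, so P(H|E) = 0.72948/(1+0.72948) = 0.422.

P(H | E) ≈ 0.422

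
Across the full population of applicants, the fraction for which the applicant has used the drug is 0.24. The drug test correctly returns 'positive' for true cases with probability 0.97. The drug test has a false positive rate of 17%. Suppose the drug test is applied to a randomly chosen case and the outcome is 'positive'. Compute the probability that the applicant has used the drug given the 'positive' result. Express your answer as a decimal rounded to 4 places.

Write H for 'the applicant has used the drug'. Prior odds H:¬H = 0.24/0.76 = 0.31579. For the 'positive' outcome, the likelihood ratio is 0.97/0.17 = 5.7059.
Posterior odds = 0.31579 × 5.7059 = 1.8019, so P(H|E) = 1.8019/(1+1.8019) = 0.6431.

P(H | E) ≈ 0.6431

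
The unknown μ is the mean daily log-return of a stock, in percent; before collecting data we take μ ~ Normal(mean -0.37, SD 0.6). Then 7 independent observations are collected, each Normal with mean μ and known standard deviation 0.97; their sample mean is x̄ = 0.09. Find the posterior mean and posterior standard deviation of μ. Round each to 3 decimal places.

Posterior mean ≈ -0.035; posterior SD ≈ 0.313

Prior precision 1/τ₀² = 1/0.6² = 2.77778; data precision n/σ² = 7/0.97² = 7.43969.
Posterior precision = 2.77778 + 7.43969 = 10.2175, giving posterior SD = 1/√10.2175 = 0.313.
Posterior mean = (2.77778·-0.37 + 7.43969·0.09) / 10.2175 = -0.035.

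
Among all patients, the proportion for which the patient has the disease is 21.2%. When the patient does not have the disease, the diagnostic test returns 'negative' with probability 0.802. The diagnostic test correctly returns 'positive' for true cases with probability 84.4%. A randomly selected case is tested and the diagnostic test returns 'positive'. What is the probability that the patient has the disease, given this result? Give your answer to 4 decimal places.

Let H be the event that the patient has the disease. P(H) = 0.212, so P(¬H) = 0.788. With E the 'positive' result, P(E|H) = 0.844 and P(E|¬H) = 0.198.
P(E) = 0.844·0.212 + 0.198·0.788 = 0.17893 + 0.15602 = 0.33495.
By Bayes' theorem, P(H|E) = 0.17893 / 0.33495 = 0.5342.

P(H | E) ≈ 0.5342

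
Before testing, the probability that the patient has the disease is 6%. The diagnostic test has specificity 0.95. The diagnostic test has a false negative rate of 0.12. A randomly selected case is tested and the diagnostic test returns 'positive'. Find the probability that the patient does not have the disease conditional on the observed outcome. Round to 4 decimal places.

Let H be the event that the patient has the disease. P(H) = 0.06, so P(¬H) = 0.94. With E the 'positive' result, P(E|H) = 0.88 and P(E|¬H) = 0.05.
P(E) = 0.88·0.06 + 0.05·0.94 = 0.052800 + 0.047000 = 0.099800.
By Bayes' theorem, P(H|E) = 0.052800 / 0.099800 = 0.5291. Hence P(¬H|E) = 1 − 0.5291 = 0.4709.

P(¬H | E) ≈ 0.4709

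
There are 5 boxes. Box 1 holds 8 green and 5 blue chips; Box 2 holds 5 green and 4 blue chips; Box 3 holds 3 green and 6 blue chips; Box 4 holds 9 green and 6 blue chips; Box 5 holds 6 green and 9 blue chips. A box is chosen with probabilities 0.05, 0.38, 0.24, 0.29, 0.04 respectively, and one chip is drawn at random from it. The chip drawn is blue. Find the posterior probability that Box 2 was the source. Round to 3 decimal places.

Posterior probability ≈ 0.346

Tabulate prior·likelihood by source: [1] prior 0.05, lik 0.3846, product 0.01923; [2] prior 0.38, lik 0.4444, product 0.1689; [3] prior 0.24, lik 0.6667, product 0.1600; [4] prior 0.29, lik 0.4, product 0.1160; [5] prior 0.04, lik 0.6, product 0.02400.
Normalizing constant = 0.48812; the posterior for Box 2 is its product over the sum, 0.1689/0.48812 = 0.346.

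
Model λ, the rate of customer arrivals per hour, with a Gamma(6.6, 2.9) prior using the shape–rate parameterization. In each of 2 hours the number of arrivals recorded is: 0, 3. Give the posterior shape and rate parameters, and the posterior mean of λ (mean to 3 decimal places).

Posterior: Gamma(shape=9.6, rate=4.9); mean ≈ 1.959

Total count ∑xᵢ = 3 over n = 2 hours.
Gamma is conjugate to the Poisson likelihood: posterior is Gamma(shape = 6.6+3 = 9.6, rate = 2.9+2 = 4.9).
E[λ | data] = 9.6/4.9 = 1.959.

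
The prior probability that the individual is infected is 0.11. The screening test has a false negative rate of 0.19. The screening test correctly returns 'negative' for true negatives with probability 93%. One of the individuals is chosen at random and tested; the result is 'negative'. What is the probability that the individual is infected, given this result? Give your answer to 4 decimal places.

Let H be the event that the individual is infected. P(H) = 0.11, so P(¬H) = 0.89. With E the 'negative' result, P(E|H) = 0.19 and P(E|¬H) = 0.93.
P(E) = 0.19·0.11 + 0.93·0.89 = 0.020900 + 0.82770 = 0.84860.
By Bayes' theorem, P(H|E) = 0.020900 / 0.84860 = 0.0246.

P(H | E) ≈ 0.0246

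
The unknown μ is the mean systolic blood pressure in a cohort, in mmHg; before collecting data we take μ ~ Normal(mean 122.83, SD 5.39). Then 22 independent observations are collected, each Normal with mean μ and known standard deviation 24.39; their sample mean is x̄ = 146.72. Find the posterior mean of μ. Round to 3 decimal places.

With known σ, the Normal prior is conjugate. Weight on the data is w = (n/σ²)/(n/σ² + 1/τ₀²) = 0.0369827/(0.0369827+0.0344209) = 0.51794.
Posterior mean = w·x̄ + (1−w)·μ₀ = 0.51794·146.72 + 0.48206·122.83 = 135.204.

Posterior mean ≈ 135.204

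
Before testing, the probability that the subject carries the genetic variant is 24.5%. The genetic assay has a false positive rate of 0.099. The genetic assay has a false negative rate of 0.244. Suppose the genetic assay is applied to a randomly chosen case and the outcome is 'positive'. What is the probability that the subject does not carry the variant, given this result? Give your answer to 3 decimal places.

Let H be the event that the subject carries the genetic variant. P(H) = 0.245, so P(¬H) = 0.755. With E the 'positive' result, P(E|H) = 0.756 and P(E|¬H) = 0.099.
P(E) = 0.756·0.245 + 0.099·0.755 = 0.18522 + 0.074745 = 0.25997.
By Bayes' theorem, P(H|E) = 0.18522 / 0.25997 = 0.712. Hence P(¬H|E) = 1 − 0.712 = 0.288.

P(¬H | E) ≈ 0.288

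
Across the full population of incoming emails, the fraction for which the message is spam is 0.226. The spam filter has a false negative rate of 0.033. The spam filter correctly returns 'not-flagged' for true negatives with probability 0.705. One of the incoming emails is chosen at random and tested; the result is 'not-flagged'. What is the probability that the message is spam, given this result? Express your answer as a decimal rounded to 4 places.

Write H for 'the message is spam'. Prior odds H:¬H = 0.226/0.774 = 0.29199. For the 'not-flagged' outcome, the likelihood ratio is 0.033/0.705 = 0.046809.
Posterior odds = 0.29199 × 0.046809 = 0.013668, so P(H|E) = 0.013668/(1+0.013668) = 0.0135.

P(H | E) ≈ 0.0135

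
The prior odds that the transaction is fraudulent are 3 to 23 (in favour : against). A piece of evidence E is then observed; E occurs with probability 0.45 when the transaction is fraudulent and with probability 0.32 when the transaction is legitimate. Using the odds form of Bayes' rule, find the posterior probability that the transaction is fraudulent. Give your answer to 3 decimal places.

Prior odds = 3/23 = 0.13043. In log-odds, ln(0.13043) = -2.0369.
Add log likelihood ratio: ln(1.4062) = 0.34093.
Posterior log-odds = -1.6960, so posterior odds = exp(-1.6960) = 0.18342. Converting, P(H|E) = 0.18342/1.1834 = 0.155.

Posterior probability ≈ 0.155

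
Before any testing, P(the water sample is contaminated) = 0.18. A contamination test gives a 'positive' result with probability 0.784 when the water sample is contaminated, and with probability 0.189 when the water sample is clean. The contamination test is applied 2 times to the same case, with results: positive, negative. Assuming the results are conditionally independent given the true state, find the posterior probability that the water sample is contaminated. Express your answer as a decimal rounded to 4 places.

Posterior P(H) ≈ 0.1952

Let H be the event that the water sample is contaminated; start with P(H) = 0.18. P('positive'|H) = 0.784, P('positive'|¬H) = 0.189.
Update on result 1 ('positive'): P(H) ← 0.784·0.1800 / (0.784·0.1800 + 0.189·0.8200) = 0.14112/0.29610 = 0.4766.
Update on result 2 ('negative'): P(H) ← 0.216·0.4766 / (0.216·0.4766 + 0.811·0.5234) = 0.10294/0.52743 = 0.1952.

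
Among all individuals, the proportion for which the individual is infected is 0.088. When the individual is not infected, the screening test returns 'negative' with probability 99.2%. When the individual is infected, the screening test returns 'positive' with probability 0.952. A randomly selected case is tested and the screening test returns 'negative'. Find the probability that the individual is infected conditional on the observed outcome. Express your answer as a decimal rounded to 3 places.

P(H | E) ≈ 0.005

Let H be the event that the individual is infected. P(H) = 0.088, so P(¬H) = 0.912. With E the 'negative' result, P(E|H) = 0.048 and P(E|¬H) = 0.992.
P(E) = 0.048·0.088 + 0.992·0.912 = 0.0042240 + 0.90470 = 0.90893.
By Bayes' theorem, P(H|E) = 0.0042240 / 0.90893 = 0.005.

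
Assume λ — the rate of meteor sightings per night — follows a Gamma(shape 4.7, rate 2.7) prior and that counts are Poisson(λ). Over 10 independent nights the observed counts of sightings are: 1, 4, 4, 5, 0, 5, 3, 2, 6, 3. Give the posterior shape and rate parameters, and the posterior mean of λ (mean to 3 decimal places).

Posterior: Gamma(shape=37.7, rate=12.7); mean ≈ 2.969

Total count ∑xᵢ = 33 over n = 10 nights.
Gamma is conjugate to the Poisson likelihood: posterior is Gamma(shape = 4.7+33 = 37.7, rate = 2.7+10 = 12.7).
Posterior mean = shape/rate = 37.7/12.7 = 2.969.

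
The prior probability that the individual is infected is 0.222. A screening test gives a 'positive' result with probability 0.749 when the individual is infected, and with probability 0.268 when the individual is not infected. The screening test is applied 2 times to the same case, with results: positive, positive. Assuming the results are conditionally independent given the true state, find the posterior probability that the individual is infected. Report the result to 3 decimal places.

Let H be the event that the individual is infected; start with P(H) = 0.222. P('positive'|H) = 0.749, P('positive'|¬H) = 0.268.
Update on result 1 ('positive'): P(H) ← 0.749·0.2220 / (0.749·0.2220 + 0.268·0.7780) = 0.16628/0.37478 = 0.4437.
Update on result 2 ('positive'): P(H) ← 0.749·0.4437 / (0.749·0.4437 + 0.268·0.5563) = 0.33231/0.48140 = 0.6903.

Posterior P(H) ≈ 0.690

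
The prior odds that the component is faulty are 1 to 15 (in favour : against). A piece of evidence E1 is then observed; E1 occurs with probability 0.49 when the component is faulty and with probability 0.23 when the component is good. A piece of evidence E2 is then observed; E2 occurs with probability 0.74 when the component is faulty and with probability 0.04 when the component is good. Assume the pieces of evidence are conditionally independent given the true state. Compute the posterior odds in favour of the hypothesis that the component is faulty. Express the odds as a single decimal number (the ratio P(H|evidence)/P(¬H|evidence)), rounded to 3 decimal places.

Prior odds = 1/15 = 0.066667. In log-odds, ln(0.066667) = -2.7081.
Add log likelihood ratios: ln(2.1304) + ln(18.500) = 3.6741.
Posterior log-odds = 0.96605, so posterior odds = exp(0.96605) = 2.6275.

Posterior odds ≈ 2.628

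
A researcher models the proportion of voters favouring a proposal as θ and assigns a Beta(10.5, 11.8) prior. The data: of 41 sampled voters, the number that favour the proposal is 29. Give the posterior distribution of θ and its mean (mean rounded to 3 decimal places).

Posterior: Beta(39.5, 23.8); mean ≈ 0.624

The binomial likelihood is conjugate to the Beta prior: with 29 successes and 12 failures, the posterior is Beta(10.5+29, 11.8+12) = Beta(39.5, 23.8).
E[θ | data] = 39.5/(39.5+23.8) = 0.624.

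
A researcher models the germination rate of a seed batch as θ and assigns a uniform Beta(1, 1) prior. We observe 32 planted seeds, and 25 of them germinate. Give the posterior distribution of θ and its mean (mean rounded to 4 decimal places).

Posterior: Beta(26, 8); mean ≈ 0.7647

The binomial likelihood is conjugate to the Beta prior: with 25 successes and 7 failures, the posterior is Beta(1+25, 1+7) = Beta(26, 8).
Posterior mean = α/(α+β) = 26/34 = 0.7647.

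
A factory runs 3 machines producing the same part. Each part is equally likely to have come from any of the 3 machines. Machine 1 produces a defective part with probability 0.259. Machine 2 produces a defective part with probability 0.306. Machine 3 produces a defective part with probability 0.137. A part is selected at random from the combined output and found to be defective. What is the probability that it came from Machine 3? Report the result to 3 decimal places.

Tabulate prior·likelihood by source: [1] prior 0.333333, lik 0.259, product 0.08633; [2] prior 0.333333, lik 0.306, product 0.1020; [3] prior 0.333333, lik 0.137, product 0.04567.
Normalizing constant = 0.23400; the posterior for Machine 3 is its product over the sum, 0.04567/0.23400 = 0.195.

Posterior probability ≈ 0.195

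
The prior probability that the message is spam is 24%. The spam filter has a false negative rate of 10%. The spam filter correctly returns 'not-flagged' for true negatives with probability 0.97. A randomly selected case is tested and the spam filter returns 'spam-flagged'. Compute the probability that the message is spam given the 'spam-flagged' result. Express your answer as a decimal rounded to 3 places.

Write H for 'the message is spam'. Prior odds H:¬H = 0.24/0.76 = 0.31579. For the 'spam-flagged' outcome, the likelihood ratio is 0.9/0.03 = 30.000.
Posterior odds = 0.31579 × 30.000 = 9.4737, so P(H|E) = 9.4737/(1+9.4737) = 0.905.

P(H | E) ≈ 0.905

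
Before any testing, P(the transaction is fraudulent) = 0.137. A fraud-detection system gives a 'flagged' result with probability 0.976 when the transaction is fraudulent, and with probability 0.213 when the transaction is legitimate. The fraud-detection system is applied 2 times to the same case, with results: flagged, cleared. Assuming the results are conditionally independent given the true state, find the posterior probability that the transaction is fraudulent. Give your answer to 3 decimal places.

Posterior P(H) ≈ 0.022

Let H be the event that the transaction is fraudulent; start with P(H) = 0.137. P('flagged'|H) = 0.976, P('flagged'|¬H) = 0.213.
Update on result 1 ('flagged'): P(H) ← 0.976·0.1370 / (0.976·0.1370 + 0.213·0.8630) = 0.13371/0.31753 = 0.4211.
Update on result 2 ('cleared'): P(H) ← 0.024·0.4211 / (0.024·0.4211 + 0.787·0.5789) = 0.010106/0.46570 = 0.0217.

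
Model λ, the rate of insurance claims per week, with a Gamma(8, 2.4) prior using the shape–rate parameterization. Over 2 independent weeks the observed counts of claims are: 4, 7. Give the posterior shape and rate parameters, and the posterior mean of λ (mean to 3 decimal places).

The Poisson likelihood adds the total count to the shape and the number of exposure periods to the rate. Here ∑xᵢ = 11 and n = 2, so shape 8→19 and rate 2.4→4.4.
Posterior mean = shape/rate = 19/4.4 = 4.318.

Posterior: Gamma(shape=19, rate=4.4); mean ≈ 4.318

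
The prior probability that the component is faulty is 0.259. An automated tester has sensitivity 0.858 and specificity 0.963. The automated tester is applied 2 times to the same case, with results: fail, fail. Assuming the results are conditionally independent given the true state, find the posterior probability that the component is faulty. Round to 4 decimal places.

Posterior P(H) ≈ 0.9947

With H the event that the component is faulty, the joint likelihood of the observed sequence is P(data|H) = 0.858·0.858 = 0.73616 and P(data|¬H) = 0.037·0.037 = 0.0013690.
Bayes: P(H|data) = 0.259·0.73616 / (0.259·0.73616 + 0.741·0.0013690) = 0.19067/0.19168 = 0.9947.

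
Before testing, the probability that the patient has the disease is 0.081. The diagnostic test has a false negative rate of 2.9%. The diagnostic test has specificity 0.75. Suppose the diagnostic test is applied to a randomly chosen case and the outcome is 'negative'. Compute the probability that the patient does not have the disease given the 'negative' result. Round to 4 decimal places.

P(¬H | E) ≈ 0.9966

Let H be the event that the patient has the disease. P(H) = 0.081, so P(¬H) = 0.919. With E the 'negative' result, P(E|H) = 0.029 and P(E|¬H) = 0.75.
P(E) = 0.029·0.081 + 0.75·0.919 = 0.0023490 + 0.68925 = 0.69160.
By Bayes' theorem, P(H|E) = 0.0023490 / 0.69160 = 0.0034. Hence P(¬H|E) = 1 − 0.0034 = 0.9966.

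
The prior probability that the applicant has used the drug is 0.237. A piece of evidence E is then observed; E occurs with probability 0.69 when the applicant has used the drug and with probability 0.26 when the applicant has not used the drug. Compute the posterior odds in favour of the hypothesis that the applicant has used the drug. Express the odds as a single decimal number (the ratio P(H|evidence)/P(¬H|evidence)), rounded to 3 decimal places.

Posterior odds ≈ 0.824

Prior odds = 0.237/(1−0.237) = 0.31062.
Likelihood ratio for E = 0.69/0.26 = 2.6538.
Posterior odds = prior odds × LR = 0.82433.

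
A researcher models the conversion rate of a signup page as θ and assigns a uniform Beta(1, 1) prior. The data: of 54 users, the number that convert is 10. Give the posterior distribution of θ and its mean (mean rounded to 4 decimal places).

The binomial likelihood is conjugate to the Beta prior: with 10 successes and 44 failures, the posterior is Beta(1+10, 1+44) = Beta(11, 45).
Posterior mean = α/(α+β) = 11/56 = 0.1964.

Posterior: Beta(11, 45); mean ≈ 0.1964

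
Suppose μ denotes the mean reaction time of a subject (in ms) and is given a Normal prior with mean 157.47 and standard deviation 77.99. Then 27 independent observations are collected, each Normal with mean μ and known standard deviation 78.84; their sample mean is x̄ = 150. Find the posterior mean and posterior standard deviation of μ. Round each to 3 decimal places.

Posterior mean ≈ 150.272; posterior SD ≈ 14.894

Prior precision 1/τ₀² = 1/77.99² = 0.00016441; data precision n/σ² = 27/78.84² = 0.00434381.
Posterior precision = 0.00016441 + 0.00434381 = 0.00450821, giving posterior SD = 1/√0.00450821 = 14.894.
Posterior mean = (0.00016441·157.47 + 0.00434381·150) / 0.00450821 = 150.272.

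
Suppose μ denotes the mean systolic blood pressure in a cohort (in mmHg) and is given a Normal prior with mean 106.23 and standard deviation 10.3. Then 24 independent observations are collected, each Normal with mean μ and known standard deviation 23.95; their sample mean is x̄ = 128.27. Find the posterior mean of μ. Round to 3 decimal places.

Prior precision 1/τ₀² = 1/10.3² = 0.00942596; data precision n/σ² = 24/23.95² = 0.0418408.
Posterior precision = 0.00942596 + 0.0418408 = 0.0512668.
Posterior mean = (0.00942596·106.23 + 0.0418408·128.27) / 0.0512668 = 124.218.

Posterior mean ≈ 124.218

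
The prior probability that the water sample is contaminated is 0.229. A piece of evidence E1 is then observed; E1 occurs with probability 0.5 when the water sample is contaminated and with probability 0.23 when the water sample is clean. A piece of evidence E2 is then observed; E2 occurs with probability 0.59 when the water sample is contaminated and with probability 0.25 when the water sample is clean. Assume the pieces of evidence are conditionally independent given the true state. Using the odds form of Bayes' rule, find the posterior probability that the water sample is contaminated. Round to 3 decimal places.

Prior odds = 0.229/(1−0.229) = 0.29702.
Likelihood ratio for E1 = 0.5/0.23 = 2.1739.
Likelihood ratio for E2 = 0.59/0.25 = 2.3600.
Posterior odds = prior odds × LR₁ × LR₂ = 1.5238.
Posterior probability = odds/(1+odds) = 1.5238/2.5238 = 0.604.

Posterior probability ≈ 0.604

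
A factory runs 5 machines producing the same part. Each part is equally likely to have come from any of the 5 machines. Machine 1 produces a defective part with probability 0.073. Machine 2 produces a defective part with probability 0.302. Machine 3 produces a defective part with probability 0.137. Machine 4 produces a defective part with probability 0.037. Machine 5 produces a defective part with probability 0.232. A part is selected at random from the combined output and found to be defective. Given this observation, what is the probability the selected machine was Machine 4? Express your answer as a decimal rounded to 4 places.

Posterior probability ≈ 0.0474

Tabulate prior·likelihood by source: [1] prior 0.2, lik 0.073, product 0.01460; [2] prior 0.2, lik 0.302, product 0.06040; [3] prior 0.2, lik 0.137, product 0.02740; [4] prior 0.2, lik 0.037, product 0.007400; [5] prior 0.2, lik 0.232, product 0.04640.
Normalizing constant = 0.15620; the posterior for Machine 4 is its product over the sum, 0.007400/0.15620 = 0.0474.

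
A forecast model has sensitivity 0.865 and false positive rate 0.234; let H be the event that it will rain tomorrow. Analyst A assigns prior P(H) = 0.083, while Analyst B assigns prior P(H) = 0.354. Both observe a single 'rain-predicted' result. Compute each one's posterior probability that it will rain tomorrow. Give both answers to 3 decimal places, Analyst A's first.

Analyst A: 0.251; Analyst B: 0.669

The likelihood ratio for a 'rain-predicted' result is 0.865/0.234 = 3.6966.
Analyst A: prior odds 0.083/0.917 = 0.090513; posterior odds 0.33459; posterior probability 0.251.
Analyst B: prior odds 0.354/0.646 = 0.54799; posterior odds 2.0257; posterior probability 0.669.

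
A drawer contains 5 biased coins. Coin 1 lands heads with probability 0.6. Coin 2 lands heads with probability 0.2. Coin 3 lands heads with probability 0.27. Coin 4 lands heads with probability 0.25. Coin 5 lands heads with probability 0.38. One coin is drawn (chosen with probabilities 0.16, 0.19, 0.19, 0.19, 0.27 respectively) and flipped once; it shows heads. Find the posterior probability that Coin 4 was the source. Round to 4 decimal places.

Posterior probability ≈ 0.1416

Tabulate prior·likelihood by source: [1] prior 0.16, lik 0.6, product 0.09600; [2] prior 0.19, lik 0.2, product 0.03800; [3] prior 0.19, lik 0.27, product 0.05130; [4] prior 0.19, lik 0.25, product 0.04750; [5] prior 0.27, lik 0.38, product 0.1026.
Normalizing constant = 0.33540; the posterior for Coin 4 is its product over the sum, 0.04750/0.33540 = 0.1416.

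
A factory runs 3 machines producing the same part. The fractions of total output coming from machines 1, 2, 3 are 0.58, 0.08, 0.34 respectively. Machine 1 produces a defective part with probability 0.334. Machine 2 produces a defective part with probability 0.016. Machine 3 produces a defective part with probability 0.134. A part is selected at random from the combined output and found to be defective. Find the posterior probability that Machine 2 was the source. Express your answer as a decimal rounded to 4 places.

Posterior probability ≈ 0.0053

Tabulate prior·likelihood by source: [1] prior 0.58, lik 0.334, product 0.1937; [2] prior 0.08, lik 0.016, product 0.001280; [3] prior 0.34, lik 0.134, product 0.04556.
Normalizing constant = 0.24056; the posterior for Machine 2 is its product over the sum, 0.001280/0.24056 = 0.0053.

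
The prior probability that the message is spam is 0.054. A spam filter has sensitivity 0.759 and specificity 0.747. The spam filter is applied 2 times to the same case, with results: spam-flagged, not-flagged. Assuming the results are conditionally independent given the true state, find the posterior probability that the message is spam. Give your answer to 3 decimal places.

Posterior P(H) ≈ 0.052

Let H be the event that the message is spam; start with P(H) = 0.054. P('spam-flagged'|H) = 0.759, P('spam-flagged'|¬H) = 0.253.
Update on result 1 ('spam-flagged'): P(H) ← 0.759·0.0540 / (0.759·0.0540 + 0.253·0.9460) = 0.040986/0.28032 = 0.1462.
Update on result 2 ('not-flagged'): P(H) ← 0.241·0.1462 / (0.241·0.1462 + 0.747·0.8538) = 0.035236/0.67302 = 0.0524.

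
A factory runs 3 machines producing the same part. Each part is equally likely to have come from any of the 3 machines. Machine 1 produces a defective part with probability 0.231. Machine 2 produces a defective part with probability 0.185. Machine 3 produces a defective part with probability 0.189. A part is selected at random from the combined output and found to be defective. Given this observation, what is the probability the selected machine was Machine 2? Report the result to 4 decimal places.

Posterior probability ≈ 0.3058

P(defective|M1) = 0.231; P(defective|M2) = 0.185; P(defective|M3) = 0.189.
Prior × likelihood for each source: 0.333333·0.231=0.07700, 0.333333·0.185=0.06167, 0.333333·0.189=0.06300. Summing gives P(defective) = 0.20167.
P(Machine 2 | defective) = 0.06167 / 0.20167 = 0.3058.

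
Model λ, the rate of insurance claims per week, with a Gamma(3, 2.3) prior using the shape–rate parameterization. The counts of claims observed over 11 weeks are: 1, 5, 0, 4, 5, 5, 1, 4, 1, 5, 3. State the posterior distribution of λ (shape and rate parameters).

The Poisson likelihood adds the total count to the shape and the number of exposure periods to the rate. Here ∑xᵢ = 34 and n = 11, so shape 3→37 and rate 2.3→13.3.

Posterior: Gamma(shape=37, rate=13.3)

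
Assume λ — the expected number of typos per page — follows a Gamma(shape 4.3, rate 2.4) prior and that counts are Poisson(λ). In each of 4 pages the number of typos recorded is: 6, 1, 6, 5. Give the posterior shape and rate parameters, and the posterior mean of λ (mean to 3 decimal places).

Total count ∑xᵢ = 18 over n = 4 pages.
Gamma is conjugate to the Poisson likelihood: posterior is Gamma(shape = 4.3+18 = 22.3, rate = 2.4+4 = 6.4).
Posterior mean = shape/rate = 22.3/6.4 = 3.484.

Posterior: Gamma(shape=22.3, rate=6.4); mean ≈ 3.484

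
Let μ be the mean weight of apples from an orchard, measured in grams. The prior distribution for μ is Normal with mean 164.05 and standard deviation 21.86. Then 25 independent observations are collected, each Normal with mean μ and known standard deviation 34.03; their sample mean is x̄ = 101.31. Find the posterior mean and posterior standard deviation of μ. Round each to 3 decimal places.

Posterior mean ≈ 106.854; posterior SD ≈ 6.498

With known σ, the Normal prior is conjugate. Weight on the data is w = (n/σ²)/(n/σ² + 1/τ₀²) = 0.0215882/(0.0215882+0.00209266) = 0.91163.
Posterior mean = w·x̄ + (1−w)·μ₀ = 0.91163·101.31 + 0.088370·164.05 = 106.854. Posterior variance = 1/(0.0215882+0.00209266) = 42.2282, so SD = 6.498.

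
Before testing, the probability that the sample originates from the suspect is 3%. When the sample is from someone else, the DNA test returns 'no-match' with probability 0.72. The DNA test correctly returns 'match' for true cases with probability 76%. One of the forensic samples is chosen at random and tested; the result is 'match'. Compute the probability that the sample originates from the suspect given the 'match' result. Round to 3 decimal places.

P(H | E) ≈ 0.077

Let H be the event that the sample originates from the suspect. P(H) = 0.03, so P(¬H) = 0.97. With E the 'match' result, P(E|H) = 0.76 and P(E|¬H) = 0.28.
P(E) = 0.76·0.03 + 0.28·0.97 = 0.022800 + 0.27160 = 0.29440.
By Bayes' theorem, P(H|E) = 0.022800 / 0.29440 = 0.077.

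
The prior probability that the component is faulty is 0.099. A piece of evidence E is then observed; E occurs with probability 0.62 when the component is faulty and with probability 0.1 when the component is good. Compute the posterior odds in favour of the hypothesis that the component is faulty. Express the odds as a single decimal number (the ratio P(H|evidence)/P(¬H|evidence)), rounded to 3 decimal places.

Prior odds = 0.099/(1−0.099) = 0.10988.
Likelihood ratio for E = 0.62/0.1 = 6.2000.
Posterior odds = prior odds × LR = 0.68124.

Posterior odds ≈ 0.681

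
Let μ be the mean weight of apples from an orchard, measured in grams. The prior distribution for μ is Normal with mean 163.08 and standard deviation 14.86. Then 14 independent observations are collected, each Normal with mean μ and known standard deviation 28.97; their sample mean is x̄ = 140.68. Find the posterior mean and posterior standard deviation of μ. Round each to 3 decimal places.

Posterior mean ≈ 145.463; posterior SD ≈ 6.866

With known σ, the Normal prior is conjugate. Weight on the data is w = (n/σ²)/(n/σ² + 1/τ₀²) = 0.0166813/(0.0166813+0.00452858) = 0.78649.
Posterior mean = w·x̄ + (1−w)·μ₀ = 0.78649·140.68 + 0.21351·163.08 = 145.463. Posterior variance = 1/(0.0166813+0.00452858) = 47.1477, so SD = 6.866.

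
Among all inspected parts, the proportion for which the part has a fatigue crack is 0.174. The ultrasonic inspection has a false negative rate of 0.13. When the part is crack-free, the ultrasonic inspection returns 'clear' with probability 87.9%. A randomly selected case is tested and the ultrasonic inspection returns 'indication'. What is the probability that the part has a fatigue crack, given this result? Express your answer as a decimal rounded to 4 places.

P(H | E) ≈ 0.6023

Write H for 'the part has a fatigue crack'. Prior odds H:¬H = 0.174/0.826 = 0.21065. For the 'indication' outcome, the likelihood ratio is 0.87/0.121 = 7.1901.
Posterior odds = 0.21065 × 7.1901 = 1.5146, so P(H|E) = 1.5146/(1+1.5146) = 0.6023.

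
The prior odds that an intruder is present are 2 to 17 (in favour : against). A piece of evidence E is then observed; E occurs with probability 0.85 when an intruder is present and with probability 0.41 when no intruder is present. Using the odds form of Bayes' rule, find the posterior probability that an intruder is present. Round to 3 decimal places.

Posterior probability ≈ 0.196

Prior odds = 2/17 = 0.11765.
Likelihood ratio for E = 0.85/0.41 = 2.0732.
Posterior odds = prior odds × LR = 0.24390.
Posterior probability = odds/(1+odds) = 0.24390/1.2439 = 0.196.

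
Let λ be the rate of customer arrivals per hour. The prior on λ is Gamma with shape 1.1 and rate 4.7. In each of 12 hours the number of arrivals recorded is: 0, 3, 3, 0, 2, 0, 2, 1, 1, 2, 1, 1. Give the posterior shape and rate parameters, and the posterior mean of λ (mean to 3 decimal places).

The Poisson likelihood adds the total count to the shape and the number of exposure periods to the rate. Here ∑xᵢ = 16 and n = 12, so shape 1.1→17.1 and rate 4.7→16.7.
E[λ | data] = 17.1/16.7 = 1.024.

Posterior: Gamma(shape=17.1, rate=16.7); mean ≈ 1.024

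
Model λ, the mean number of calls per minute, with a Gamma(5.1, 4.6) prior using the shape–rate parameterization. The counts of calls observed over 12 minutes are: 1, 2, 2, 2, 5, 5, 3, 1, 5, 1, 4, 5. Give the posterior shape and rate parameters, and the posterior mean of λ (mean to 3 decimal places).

The Poisson likelihood adds the total count to the shape and the number of exposure periods to the rate. Here ∑xᵢ = 36 and n = 12, so shape 5.1→41.1 and rate 4.6→16.6.
E[λ | data] = 41.1/16.6 = 2.476.

Posterior: Gamma(shape=41.1, rate=16.6); mean ≈ 2.476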